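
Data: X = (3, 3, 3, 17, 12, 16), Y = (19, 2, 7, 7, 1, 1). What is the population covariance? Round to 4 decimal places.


Cov = (1/n)*sum((xi-xbar)(yi-ybar))
n = 6, xbar = 54/6 = 9, ybar = 37/6 ≈ 6.166667
sum((xi-xbar)(yi-ybar)) = -102
Cov = -102 / 6 = -17

-17.0000


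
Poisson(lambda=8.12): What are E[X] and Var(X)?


E[X] = Var(X) = lambda = 8.12

8.12, 8.12


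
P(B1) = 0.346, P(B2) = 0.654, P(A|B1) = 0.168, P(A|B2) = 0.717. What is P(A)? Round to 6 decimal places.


P(A) = P(A|B1)*P(B1) + P(A|B2)*P(B2)
P(A|B1)*P(B1) = 0.168 * 0.346 = 0.058128
P(A|B2)*P(B2) = 0.717 * 0.654 = 0.468918
P(A) = 0.058128 + 0.468918 = 0.527046

0.527046


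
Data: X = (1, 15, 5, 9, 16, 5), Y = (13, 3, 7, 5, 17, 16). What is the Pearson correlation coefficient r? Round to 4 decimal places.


r = sum((xi-xbar)(yi-ybar)) / sqrt(sum((xi-xbar)^2) * sum((yi-ybar)^2))
n = 6, xbar = 51/6 = 8.5, ybar = 61/6 ≈ 10.166667
Sxy = sum((xi-xbar)(yi-ybar)) = -28.5
Sxx = sum((xi-xbar)^2) = 179.5
Syy = sum((yi-ybar)^2) = 1061/6 ≈ 176.833333
sqrt(Sxx*Syy) ≈ 178.161678
r = Sxy / sqrt(Sxx*Syy) = -28.5 / 178.161678 ≈ -0.159967

-0.1600


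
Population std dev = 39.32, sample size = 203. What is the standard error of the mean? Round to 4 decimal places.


SE = sigma / sqrt(n)
sqrt(203) ≈ 14.247807
SE = 39.32 / 14.247807 ≈ 2.759723

2.7597


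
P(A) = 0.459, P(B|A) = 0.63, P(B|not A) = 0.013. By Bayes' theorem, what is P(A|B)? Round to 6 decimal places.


P(A|B) = P(B|A)*P(A) / P(B), P(B) = P(B|A)*P(A) + P(B|not A)*P(not A)
P(B|A)*P(A) = 0.63 * 0.459 = 0.28917
P(B|not A)*P(not A) = 0.013 * 0.541 = 0.007033
P(B) = 0.28917 + 0.007033 = 0.296203
P(A|B) = 0.28917 / 0.296203 ≈ 0.97625615

0.976256


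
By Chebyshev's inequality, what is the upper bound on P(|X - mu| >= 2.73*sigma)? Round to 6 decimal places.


P <= 1/k^2
k^2 = 2.73^2 = 7.4529
1/k^2 = 1 / 7.4529 ≈ 0.13417596

0.134176


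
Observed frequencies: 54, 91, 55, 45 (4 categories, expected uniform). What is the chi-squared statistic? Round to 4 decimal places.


chi2 = sum((O-E)^2/E), E = total/4
total = 245, E = 245/4 = 61.25
(54 - 61.25)^2 / 61.25 = 52.5625 / 61.25 = 841/980 ≈ 0.858163
(91 - 61.25)^2 / 61.25 = 885.0625 / 61.25 = 14.45
(55 - 61.25)^2 / 61.25 = 39.0625 / 61.25 = 125/196 ≈ 0.637755
(45 - 61.25)^2 / 61.25 = 264.0625 / 61.25 = 845/196 ≈ 4.311224
chi2 = 709/35 ≈ 20.257143

20.2571


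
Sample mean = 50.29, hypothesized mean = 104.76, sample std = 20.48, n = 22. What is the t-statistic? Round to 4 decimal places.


t = (xbar - mu0) / (s/sqrt(n))
xbar - mu0 = 50.29 - 104.76 = -54.47
sqrt(22) ≈ 4.69041576
s/sqrt(n) = 20.48 / 4.69041576 ≈ 4.36635067
t = -54.47 / 4.36635067 ≈ -12.474949

-12.4749


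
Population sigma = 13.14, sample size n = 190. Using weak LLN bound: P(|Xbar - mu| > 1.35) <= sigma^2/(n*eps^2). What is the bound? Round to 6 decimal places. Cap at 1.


bound = min(1, sigma^2/(n*eps^2))
sigma^2 = 13.14^2 = 172.6596
n*eps^2 = 190 * 1.35^2 = 190 * 1.8225 = 346.275
sigma^2/(n*eps^2) = 172.6596 / 346.275 ≈ 0.49861988

0.498620


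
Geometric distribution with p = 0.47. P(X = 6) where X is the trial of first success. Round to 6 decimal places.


P = (1-p)^(k-1) * p
(1-p)^(k-1) = 0.53^5 ≈ 0.04181955
P = 0.04181955 * 0.47 ≈ 0.01965519

0.019655


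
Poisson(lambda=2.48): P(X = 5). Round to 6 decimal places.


P = e^(-lam) * lam^k / k!
e^(-2.48) ≈ 0.08374323
lam^k = 2.48^5 ≈ 93.812002
k! = 5! = 120
P = 0.08374323 * 93.812002 / 120 ≈ 0.065468

0.065468


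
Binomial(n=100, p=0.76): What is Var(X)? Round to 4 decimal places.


Var = n*p*(1-p) = 100 * 0.76 * 0.24 = 18.24

18.2400


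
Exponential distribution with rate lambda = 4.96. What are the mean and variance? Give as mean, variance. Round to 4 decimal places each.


mean = 1/lam, var = 1/lam^2
mean = 1 / 4.96 = 25/124 ≈ 0.201613
lam^2 = 4.96^2 = 24.6016
var = 1 / 24.6016 ≈ 0.040648

0.2016, 0.0406


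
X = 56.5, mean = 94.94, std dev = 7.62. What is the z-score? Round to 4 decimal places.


z = (X - mu) / sigma
X - mu = 56.5 - 94.94 = -38.44
z = -38.44 / 7.62 = -1922/381 ≈ -5.044619

-5.0446


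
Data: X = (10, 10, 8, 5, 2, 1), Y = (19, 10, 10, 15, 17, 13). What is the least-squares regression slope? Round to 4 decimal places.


b = sum((xi-xbar)(yi-ybar)) / sum((xi-xbar)^2)
n = 6, xbar = 36/6 = 6, ybar = 84/6 = 14
Sxy = sum((xi-xbar)(yi-ybar)) = -12
Sxx = sum((xi-xbar)^2) = 78
b = Sxy / Sxx = -2/13 ≈ -0.153846

-0.1538


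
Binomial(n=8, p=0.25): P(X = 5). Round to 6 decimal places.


P = C(n,k) * p^k * (1-p)^(n-k)
C(8,5) = 56
p^k = 0.25^5 = 0.0009765625
(1-p)^(n-k) = 0.75^3 = 0.421875
P = 56 * 0.0009765625 * 0.421875 = 189/8192 ≈ 0.023071

0.023071


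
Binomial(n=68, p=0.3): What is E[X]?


E[X] = n*p = 68 * 0.3 = 20.4

20.4


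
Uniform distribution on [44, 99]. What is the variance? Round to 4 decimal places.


Var = (b-a)^2 / 12
(b-a)^2 = (99 - 44)^2 = 3025
Var = 3025/12 ≈ 252.083333

252.0833


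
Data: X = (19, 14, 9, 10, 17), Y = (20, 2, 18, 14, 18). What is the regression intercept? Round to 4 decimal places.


a = ybar - b*xbar, where b = sum((xi-xbar)(yi-ybar)) / sum((xi-xbar)^2)
n = 5, xbar = 69/5 = 13.8, ybar = 72/5 = 14.4
Sxy = sum((xi-xbar)(yi-ybar)) = 22.4
Sxx = sum((xi-xbar)^2) = 74.8
b = Sxy / Sxx = 56/187 ≈ 0.299465
a = 14.4 - 0.299465 * 13.8 = 1920/187 ≈ 10.267380

10.2674


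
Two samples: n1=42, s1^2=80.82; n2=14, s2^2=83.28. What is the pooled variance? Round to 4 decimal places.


sp^2 = ((n1-1)*s1^2 + (n2-1)*s2^2)/(n1+n2-2)
(n1-1)*s1^2 = 41 * 80.82 = 3313.62
(n2-1)*s2^2 = 13 * 83.28 = 1082.64
numerator = 3313.62 + 1082.64 = 4396.26
n1+n2-2 = 54
sp^2 = 4396.26 / 54 = 73271/900 ≈ 81.412222

81.4122


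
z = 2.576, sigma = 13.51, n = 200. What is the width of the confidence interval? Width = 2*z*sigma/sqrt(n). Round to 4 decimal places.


width = 2*z*sigma/sqrt(n)
2*z*sigma = 2 * 2.576 * 13.51 = 69.60352
sqrt(200) ≈ 14.142136
width = 69.60352 / 14.142136 ≈ 4.921712

4.9217


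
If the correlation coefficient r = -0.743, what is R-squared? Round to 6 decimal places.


R^2 = r^2 = (-0.743)^2 = 0.552049

0.552049


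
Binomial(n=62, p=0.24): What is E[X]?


E[X] = n*p = 62 * 0.24 = 14.88

14.88


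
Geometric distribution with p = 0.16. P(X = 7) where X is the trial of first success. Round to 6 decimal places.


P = (1-p)^(k-1) * p
(1-p)^(k-1) = 0.84^6 ≈ 0.3512980
P = 0.3512980 * 0.16 ≈ 0.05620769

0.056208


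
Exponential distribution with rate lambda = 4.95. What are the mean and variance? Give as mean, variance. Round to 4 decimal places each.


mean = 1/lam, var = 1/lam^2
mean = 1 / 4.95 = 20/99 ≈ 0.202020
lam^2 = 4.95^2 = 24.5025
var = 1 / 24.5025 = 400/9801 ≈ 0.040812

0.2020, 0.0408


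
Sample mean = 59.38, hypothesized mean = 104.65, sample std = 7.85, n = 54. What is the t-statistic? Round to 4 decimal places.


t = (xbar - mu0) / (s/sqrt(n))
xbar - mu0 = 59.38 - 104.65 = -45.27
sqrt(54) ≈ 7.34846923
s/sqrt(n) = 7.85 / 7.34846923 ≈ 1.06824969
t = -45.27 / 1.06824969 ≈ -42.377733

-42.3777


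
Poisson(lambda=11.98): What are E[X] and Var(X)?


E[X] = Var(X) = lambda = 11.98

11.98, 11.98


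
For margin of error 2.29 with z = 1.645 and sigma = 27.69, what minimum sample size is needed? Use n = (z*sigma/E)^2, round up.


z*sigma/E = 1.645 * 27.69 / 2.29 ≈ 19.890852
(z*sigma/E)^2 ≈ 395.645975
round up: n = 396

396


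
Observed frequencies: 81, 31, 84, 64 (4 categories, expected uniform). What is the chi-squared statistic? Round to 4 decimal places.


chi2 = sum((O-E)^2/E), E = total/4
total = 260, E = 260/4 = 65
(81 - 65)^2 / 65 = 256 / 65 = 256/65 ≈ 3.938462
(31 - 65)^2 / 65 = 1156 / 65 = 1156/65 ≈ 17.784615
(84 - 65)^2 / 65 = 361 / 65 = 361/65 ≈ 5.553846
(64 - 65)^2 / 65 = 1 / 65 = 1/65 ≈ 0.015385
chi2 = 1774/65 ≈ 27.292308

27.2923


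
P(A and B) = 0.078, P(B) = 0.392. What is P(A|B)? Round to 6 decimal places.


P(A|B) = P(A and B) / P(B) = 0.078 / 0.392 = 39/196 ≈ 0.19897959

0.198980


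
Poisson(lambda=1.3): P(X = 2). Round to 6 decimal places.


P = e^(-lam) * lam^k / k!
e^(-1.3) ≈ 0.2725318
lam^k = 1.3^2 = 1.69
k! = 2! = 2
P = 0.2725318 * 1.69 / 2 ≈ 0.230289

0.230289


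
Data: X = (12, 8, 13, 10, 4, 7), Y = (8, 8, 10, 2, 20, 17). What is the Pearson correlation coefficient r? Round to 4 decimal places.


r = sum((xi-xbar)(yi-ybar)) / sqrt(sum((xi-xbar)^2) * sum((yi-ybar)^2))
n = 6, xbar = 54/6 = 9, ybar = 65/6 ≈ 10.833333
Sxy = sum((xi-xbar)(yi-ybar)) = -76
Sxx = sum((xi-xbar)^2) = 56
Syy = sum((yi-ybar)^2) = 1301/6 ≈ 216.833333
sqrt(Sxx*Syy) ≈ 110.193769
r = Sxy / sqrt(Sxx*Syy) = -76 / 110.193769 ≈ -0.689694

-0.6897


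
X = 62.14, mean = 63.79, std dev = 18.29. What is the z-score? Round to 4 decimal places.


z = (X - mu) / sigma
X - mu = 62.14 - 63.79 = -1.65
z = -1.65 / 18.29 = -165/1829 ≈ -0.090213

-0.0902


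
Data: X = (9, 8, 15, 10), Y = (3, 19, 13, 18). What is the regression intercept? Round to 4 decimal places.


a = ybar - b*xbar, where b = sum((xi-xbar)(yi-ybar)) / sum((xi-xbar)^2)
n = 4, xbar = 42/4 = 10.5, ybar = 53/4 = 13.25
Sxy = sum((xi-xbar)(yi-ybar)) = -2.5
Sxx = sum((xi-xbar)^2) = 29
b = Sxy / Sxx = -5/58 ≈ -0.086207
a = 13.25 - (-0.086207) * 10.5 = 821/58 ≈ 14.155172

14.1552


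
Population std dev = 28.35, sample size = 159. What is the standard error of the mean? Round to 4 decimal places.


SE = sigma / sqrt(n)
sqrt(159) ≈ 12.609520
SE = 28.35 / 12.609520 ≈ 2.248301

2.2483


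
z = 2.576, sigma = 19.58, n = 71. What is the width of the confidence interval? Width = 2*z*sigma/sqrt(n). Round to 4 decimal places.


width = 2*z*sigma/sqrt(n)
2*z*sigma = 2 * 2.576 * 19.58 = 100.87616
sqrt(71) ≈ 8.426150
width = 100.87616 / 8.426150 ≈ 11.971798

11.9718


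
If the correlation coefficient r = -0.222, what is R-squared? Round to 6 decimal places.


R^2 = r^2 = (-0.222)^2 = 0.049284

0.049284


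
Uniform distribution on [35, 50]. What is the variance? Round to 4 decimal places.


Var = (b-a)^2 / 12
(b-a)^2 = (50 - 35)^2 = 225
Var = 225/12 = 18.75

18.7500


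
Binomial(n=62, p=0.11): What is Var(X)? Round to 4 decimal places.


Var = n*p*(1-p) = 62 * 0.11 * 0.89 = 6.0698

6.0698


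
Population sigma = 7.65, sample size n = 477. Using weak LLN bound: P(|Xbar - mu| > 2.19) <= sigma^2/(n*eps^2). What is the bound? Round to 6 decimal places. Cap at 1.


bound = min(1, sigma^2/(n*eps^2))
sigma^2 = 7.65^2 = 58.5225
n*eps^2 = 477 * 2.19^2 = 477 * 4.7961 = 2287.7397
sigma^2/(n*eps^2) = 58.5225 / 2287.7397 ≈ 0.02558093

0.025581


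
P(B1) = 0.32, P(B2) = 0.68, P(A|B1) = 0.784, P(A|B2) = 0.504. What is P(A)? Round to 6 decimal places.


P(A) = P(A|B1)*P(B1) + P(A|B2)*P(B2)
P(A|B1)*P(B1) = 0.784 * 0.32 = 0.25088
P(A|B2)*P(B2) = 0.504 * 0.68 = 0.34272
P(A) = 0.25088 + 0.34272 = 0.5936

0.593600


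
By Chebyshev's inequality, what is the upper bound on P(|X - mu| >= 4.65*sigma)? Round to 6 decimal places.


P <= 1/k^2
k^2 = 4.65^2 = 21.6225
1/k^2 = 1 / 21.6225 = 400/8649 ≈ 0.04624812

0.046248


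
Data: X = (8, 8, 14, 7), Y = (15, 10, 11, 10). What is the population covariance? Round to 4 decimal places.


Cov = (1/n)*sum((xi-xbar)(yi-ybar))
n = 4, xbar = 37/4 = 9.25, ybar = 46/4 = 11.5
sum((xi-xbar)(yi-ybar)) = -1.5
Cov = -1.5 / 4 = -0.375

-0.3750


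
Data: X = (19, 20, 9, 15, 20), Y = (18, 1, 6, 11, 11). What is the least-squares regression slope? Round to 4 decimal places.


b = sum((xi-xbar)(yi-ybar)) / sum((xi-xbar)^2)
n = 5, xbar = 83/5 = 16.6, ybar = 47/5 = 9.4
Sxy = sum((xi-xbar)(yi-ybar)) = 20.8
Sxx = sum((xi-xbar)^2) = 89.2
b = Sxy / Sxx = 52/223 ≈ 0.233184

0.2332


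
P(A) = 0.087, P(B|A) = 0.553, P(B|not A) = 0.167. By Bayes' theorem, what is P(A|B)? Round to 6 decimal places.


P(A|B) = P(B|A)*P(A) / P(B), P(B) = P(B|A)*P(A) + P(B|not A)*P(not A)
P(B|A)*P(A) = 0.553 * 0.087 = 0.048111
P(B|not A)*P(not A) = 0.167 * 0.913 = 0.152471
P(B) = 0.048111 + 0.152471 = 0.200582
P(A|B) = 0.048111 / 0.200582 ≈ 0.23985702

0.239857


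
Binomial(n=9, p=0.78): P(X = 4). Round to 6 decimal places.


P = C(n,k) * p^k * (1-p)^(n-k)
C(9,4) = 126
p^k = 0.78^4 ≈ 0.3701506
(1-p)^(n-k) = 0.22^5 = 0.0005153632
P = 126 * 0.3701506 * 0.0005153632 ≈ 0.024036

0.024036


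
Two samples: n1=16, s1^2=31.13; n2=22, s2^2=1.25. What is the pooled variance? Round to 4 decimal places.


sp^2 = ((n1-1)*s1^2 + (n2-1)*s2^2)/(n1+n2-2)
(n1-1)*s1^2 = 15 * 31.13 = 466.95
(n2-1)*s2^2 = 21 * 1.25 = 26.25
numerator = 466.95 + 26.25 = 493.2
n1+n2-2 = 36
sp^2 = 493.2 / 36 = 13.7

13.7000


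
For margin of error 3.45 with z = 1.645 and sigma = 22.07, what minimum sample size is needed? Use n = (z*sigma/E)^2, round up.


z*sigma/E = 1.645 * 22.07 / 3.45 ≈ 10.523232
(z*sigma/E)^2 ≈ 110.738409
round up: n = 111

111


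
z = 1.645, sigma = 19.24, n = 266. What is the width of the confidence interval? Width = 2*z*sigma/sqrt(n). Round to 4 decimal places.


width = 2*z*sigma/sqrt(n)
2*z*sigma = 2 * 1.645 * 19.24 = 63.2996
sqrt(266) ≈ 16.309506
width = 63.2996 / 16.309506 ≈ 3.881147

3.8811


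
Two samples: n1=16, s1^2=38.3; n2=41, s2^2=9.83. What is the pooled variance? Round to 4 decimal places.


sp^2 = ((n1-1)*s1^2 + (n2-1)*s2^2)/(n1+n2-2)
(n1-1)*s1^2 = 15 * 38.3 = 574.5
(n2-1)*s2^2 = 40 * 9.83 = 393.2
numerator = 574.5 + 393.2 = 967.7
n1+n2-2 = 55
sp^2 = 967.7 / 55 = 9677/550 ≈ 17.594545

17.5945


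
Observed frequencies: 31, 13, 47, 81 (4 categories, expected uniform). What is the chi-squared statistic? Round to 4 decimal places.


chi2 = sum((O-E)^2/E), E = total/4
total = 172, E = 172/4 = 43
(31 - 43)^2 / 43 = 144 / 43 = 144/43 ≈ 3.348837
(13 - 43)^2 / 43 = 900 / 43 = 900/43 ≈ 20.930233
(47 - 43)^2 / 43 = 16 / 43 = 16/43 ≈ 0.372093
(81 - 43)^2 / 43 = 1444 / 43 = 1444/43 ≈ 33.581395
chi2 = 2504/43 ≈ 58.232558

58.2326


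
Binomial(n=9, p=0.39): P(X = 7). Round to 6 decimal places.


P = C(n,k) * p^k * (1-p)^(n-k)
C(9,7) = 36
p^k = 0.39^7 ≈ 0.001372310
(1-p)^(n-k) = 0.61^2 = 0.3721
P = 36 * 0.001372310 * 0.3721 ≈ 0.018383

0.018383


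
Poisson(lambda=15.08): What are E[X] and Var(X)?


E[X] = Var(X) = lambda = 15.08

15.08, 15.08


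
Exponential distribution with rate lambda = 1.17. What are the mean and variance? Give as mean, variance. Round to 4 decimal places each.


mean = 1/lam, var = 1/lam^2
mean = 1 / 1.17 = 100/117 ≈ 0.854701
lam^2 = 1.17^2 = 1.3689
var = 1 / 1.3689 ≈ 0.730514

0.8547, 0.7305


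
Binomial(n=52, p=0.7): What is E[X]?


E[X] = n*p = 52 * 0.7 = 36.4

36.4


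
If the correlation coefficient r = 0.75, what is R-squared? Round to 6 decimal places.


R^2 = r^2 = (0.75)^2 = 0.5625

0.562500


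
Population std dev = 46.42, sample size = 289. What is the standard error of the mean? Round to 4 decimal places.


SE = sigma / sqrt(n)
sqrt(289) = 17
SE = 46.42 / 17 = 2321/850 ≈ 2.730588

2.7306


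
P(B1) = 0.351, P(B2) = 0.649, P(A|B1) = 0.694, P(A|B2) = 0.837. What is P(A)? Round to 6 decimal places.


P(A) = P(A|B1)*P(B1) + P(A|B2)*P(B2)
P(A|B1)*P(B1) = 0.694 * 0.351 = 0.243594
P(A|B2)*P(B2) = 0.837 * 0.649 = 0.543213
P(A) = 0.243594 + 0.543213 = 0.786807

0.786807


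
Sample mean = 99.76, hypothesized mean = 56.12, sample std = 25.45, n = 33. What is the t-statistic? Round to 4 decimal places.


t = (xbar - mu0) / (s/sqrt(n))
xbar - mu0 = 99.76 - 56.12 = 43.64
sqrt(33) ≈ 5.74456265
s/sqrt(n) = 25.45 / 5.74456265 ≈ 4.43027634
t = 43.64 / 4.43027634 ≈ 9.850401

9.8504


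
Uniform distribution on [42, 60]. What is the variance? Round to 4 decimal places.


Var = (b-a)^2 / 12
(b-a)^2 = (60 - 42)^2 = 324
Var = 324/12 = 27

27.0000


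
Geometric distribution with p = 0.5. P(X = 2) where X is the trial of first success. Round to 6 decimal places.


P = (1-p)^(k-1) * p
(1-p)^(k-1) = 0.5^1 = 0.5
P = 0.5 * 0.5 = 0.25

0.250000


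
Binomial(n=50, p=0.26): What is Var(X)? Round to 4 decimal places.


Var = n*p*(1-p) = 50 * 0.26 * 0.74 = 9.62

9.6200


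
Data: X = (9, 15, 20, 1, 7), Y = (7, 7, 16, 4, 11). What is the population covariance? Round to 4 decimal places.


Cov = (1/n)*sum((xi-xbar)(yi-ybar))
n = 5, xbar = 52/5 = 10.4, ybar = 45/5 = 9
sum((xi-xbar)(yi-ybar)) = 101
Cov = 101 / 5 = 20.2

20.2000


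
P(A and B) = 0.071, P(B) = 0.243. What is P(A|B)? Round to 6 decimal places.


P(A|B) = P(A and B) / P(B) = 0.071 / 0.243 = 71/243 ≈ 0.29218107

0.292181


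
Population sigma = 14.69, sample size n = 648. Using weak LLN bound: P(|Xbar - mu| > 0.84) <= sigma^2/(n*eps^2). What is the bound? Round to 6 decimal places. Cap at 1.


bound = min(1, sigma^2/(n*eps^2))
sigma^2 = 14.69^2 = 215.7961
n*eps^2 = 648 * 0.84^2 = 648 * 0.7056 = 457.2288
sigma^2/(n*eps^2) = 215.7961 / 457.2288 ≈ 0.47196524

0.471965


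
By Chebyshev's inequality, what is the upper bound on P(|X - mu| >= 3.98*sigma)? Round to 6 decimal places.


P <= 1/k^2
k^2 = 3.98^2 = 15.8404
1/k^2 = 1 / 15.8404 ≈ 0.06312972

0.063130


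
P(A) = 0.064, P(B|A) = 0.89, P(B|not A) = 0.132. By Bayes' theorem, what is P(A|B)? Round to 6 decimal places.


P(A|B) = P(B|A)*P(A) / P(B), P(B) = P(B|A)*P(A) + P(B|not A)*P(not A)
P(B|A)*P(A) = 0.89 * 0.064 = 0.05696
P(B|not A)*P(not A) = 0.132 * 0.936 = 0.123552
P(B) = 0.05696 + 0.123552 = 0.180512
P(A|B) = 0.05696 / 0.180512 = 1780/5641 ≈ 0.31554689

0.315547


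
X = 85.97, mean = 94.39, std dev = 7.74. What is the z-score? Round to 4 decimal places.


z = (X - mu) / sigma
X - mu = 85.97 - 94.39 = -8.42
z = -8.42 / 7.74 = -421/387 ≈ -1.087855

-1.0879


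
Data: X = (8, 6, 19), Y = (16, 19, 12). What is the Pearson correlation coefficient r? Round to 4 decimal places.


r = sum((xi-xbar)(yi-ybar)) / sqrt(sum((xi-xbar)^2) * sum((yi-ybar)^2))
n = 3, xbar = 33/3 = 11, ybar = 47/3 ≈ 15.666667
Sxy = sum((xi-xbar)(yi-ybar)) = -47
Sxx = sum((xi-xbar)^2) = 98
Syy = sum((yi-ybar)^2) = 74/3 ≈ 24.666667
sqrt(Sxx*Syy) ≈ 49.166384
r = Sxy / sqrt(Sxx*Syy) = -47 / 49.166384 ≈ -0.955938

-0.9559


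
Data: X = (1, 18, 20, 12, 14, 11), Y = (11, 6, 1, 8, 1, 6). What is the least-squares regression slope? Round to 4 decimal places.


b = sum((xi-xbar)(yi-ybar)) / sum((xi-xbar)^2)
n = 6, xbar = 76/6 = 38/3 ≈ 12.666667, ybar = 33/6 = 5.5
Sxy = sum((xi-xbar)(yi-ybar)) = -103
Sxx = sum((xi-xbar)^2) = 670/3 ≈ 223.333333
b = Sxy / Sxx = -309/670 ≈ -0.461194

-0.4612


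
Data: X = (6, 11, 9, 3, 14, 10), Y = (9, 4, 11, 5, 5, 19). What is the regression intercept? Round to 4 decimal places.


a = ybar - b*xbar, where b = sum((xi-xbar)(yi-ybar)) / sum((xi-xbar)^2)
n = 6, xbar = 53/6 ≈ 8.833333, ybar = 53/6 ≈ 8.833333
Sxy = sum((xi-xbar)(yi-ybar)) = 23/6 ≈ 3.833333
Sxx = sum((xi-xbar)^2) = 449/6 ≈ 74.833333
b = Sxy / Sxx = 23/449 ≈ 0.051225
a = 8.833333 - 0.051225 * 8.833333 = 3763/449 ≈ 8.380846

8.3808


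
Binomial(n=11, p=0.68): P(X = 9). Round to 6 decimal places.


P = C(n,k) * p^k * (1-p)^(n-k)
C(11,9) = 55
p^k = 0.68^9 ≈ 0.03108710
(1-p)^(n-k) = 0.32^2 = 0.1024
P = 55 * 0.03108710 * 0.1024 ≈ 0.175083

0.175083


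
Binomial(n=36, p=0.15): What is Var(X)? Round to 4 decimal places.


Var = n*p*(1-p) = 36 * 0.15 * 0.85 = 4.59

4.5900


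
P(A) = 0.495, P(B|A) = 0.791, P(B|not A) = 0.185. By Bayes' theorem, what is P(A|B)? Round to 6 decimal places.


P(A|B) = P(B|A)*P(A) / P(B), P(B) = P(B|A)*P(A) + P(B|not A)*P(not A)
P(B|A)*P(A) = 0.791 * 0.495 = 0.391545
P(B|not A)*P(not A) = 0.185 * 0.505 = 0.093425
P(B) = 0.391545 + 0.093425 = 0.48497
P(A|B) = 0.391545 / 0.48497 ≈ 0.80735922

0.807359


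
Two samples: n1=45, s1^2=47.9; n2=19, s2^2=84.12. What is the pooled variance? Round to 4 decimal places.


sp^2 = ((n1-1)*s1^2 + (n2-1)*s2^2)/(n1+n2-2)
(n1-1)*s1^2 = 44 * 47.9 = 2107.6
(n2-1)*s2^2 = 18 * 84.12 = 1514.16
numerator = 2107.6 + 1514.16 = 3621.76
n1+n2-2 = 62
sp^2 = 3621.76 / 62 = 45272/775 ≈ 58.415484

58.4155


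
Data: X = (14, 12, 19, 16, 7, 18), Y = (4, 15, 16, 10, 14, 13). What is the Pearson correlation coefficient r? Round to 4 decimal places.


r = sum((xi-xbar)(yi-ybar)) / sqrt(sum((xi-xbar)^2) * sum((yi-ybar)^2))
n = 6, xbar = 86/6 = 43/3 ≈ 14.333333, ybar = 72/6 = 12
Sxy = sum((xi-xbar)(yi-ybar)) = 0
Sxx = sum((xi-xbar)^2) = 292/3 ≈ 97.333333
Syy = sum((yi-ybar)^2) = 98
sqrt(Sxx*Syy) ≈ 97.666098
r = Sxy / sqrt(Sxx*Syy) = 0 / 97.666098 ≈ 0.000000

0.0000


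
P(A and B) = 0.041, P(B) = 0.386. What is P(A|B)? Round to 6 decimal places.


P(A|B) = P(A and B) / P(B) = 0.041 / 0.386 = 41/386 ≈ 0.10621762

0.106218


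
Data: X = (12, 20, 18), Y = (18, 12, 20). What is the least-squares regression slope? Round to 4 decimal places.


b = sum((xi-xbar)(yi-ybar)) / sum((xi-xbar)^2)
n = 3, xbar = 50/3 ≈ 16.666667, ybar = 50/3 ≈ 16.666667
Sxy = sum((xi-xbar)(yi-ybar)) = -52/3 ≈ -17.333333
Sxx = sum((xi-xbar)^2) = 104/3 ≈ 34.666667
b = Sxy / Sxx = -0.5

-0.5000


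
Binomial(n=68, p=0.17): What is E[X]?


E[X] = n*p = 68 * 0.17 = 11.56

11.56


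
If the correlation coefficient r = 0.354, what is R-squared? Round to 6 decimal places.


R^2 = r^2 = (0.354)^2 = 0.125316

0.125316


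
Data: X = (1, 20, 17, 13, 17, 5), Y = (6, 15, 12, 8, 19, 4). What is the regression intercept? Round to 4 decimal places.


a = ybar - b*xbar, where b = sum((xi-xbar)(yi-ybar)) / sum((xi-xbar)^2)
n = 6, xbar = 73/6 ≈ 12.166667, ybar = 64/6 = 32/3 ≈ 10.666667
Sxy = sum((xi-xbar)(yi-ybar)) = 535/3 ≈ 178.333333
Sxx = sum((xi-xbar)^2) = 1709/6 ≈ 284.833333
b = Sxy / Sxx = 1070/1709 ≈ 0.626097
a = 10.666667 - 0.626097 * 12.166667 = 5211/1709 ≈ 3.049152

3.0492


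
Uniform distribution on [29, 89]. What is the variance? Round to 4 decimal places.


Var = (b-a)^2 / 12
(b-a)^2 = (89 - 29)^2 = 3600
Var = 3600/12 = 300

300.0000


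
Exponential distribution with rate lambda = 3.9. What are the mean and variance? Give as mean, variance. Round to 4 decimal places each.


mean = 1/lam, var = 1/lam^2
mean = 1 / 3.9 = 10/39 ≈ 0.256410
lam^2 = 3.9^2 = 15.21
var = 1 / 15.21 = 100/1521 ≈ 0.065746

0.2564, 0.0657


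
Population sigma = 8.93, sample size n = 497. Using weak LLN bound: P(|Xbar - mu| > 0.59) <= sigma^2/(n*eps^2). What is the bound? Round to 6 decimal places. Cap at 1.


bound = min(1, sigma^2/(n*eps^2))
sigma^2 = 8.93^2 = 79.7449
n*eps^2 = 497 * 0.59^2 = 497 * 0.3481 = 173.0057
sigma^2/(n*eps^2) = 79.7449 / 173.0057 ≈ 0.46093799

0.460938


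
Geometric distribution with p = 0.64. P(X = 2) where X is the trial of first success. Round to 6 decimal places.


P = (1-p)^(k-1) * p
(1-p)^(k-1) = 0.36^1 = 0.36
P = 0.36 * 0.64 = 0.2304

0.230400


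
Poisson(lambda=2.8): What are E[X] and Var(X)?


E[X] = Var(X) = lambda = 2.8

2.8, 2.8


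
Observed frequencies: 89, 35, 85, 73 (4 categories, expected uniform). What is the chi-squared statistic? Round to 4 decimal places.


chi2 = sum((O-E)^2/E), E = total/4
total = 282, E = 282/4 = 70.5
(89 - 70.5)^2 / 70.5 = 342.25 / 70.5 = 1369/282 ≈ 4.854610
(35 - 70.5)^2 / 70.5 = 1260.25 / 70.5 = 5041/282 ≈ 17.875887
(85 - 70.5)^2 / 70.5 = 210.25 / 70.5 = 841/282 ≈ 2.982270
(73 - 70.5)^2 / 70.5 = 6.25 / 70.5 = 25/282 ≈ 0.088652
chi2 = 3638/141 ≈ 25.801418

25.8014


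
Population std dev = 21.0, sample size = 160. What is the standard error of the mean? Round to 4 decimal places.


SE = sigma / sqrt(n)
sqrt(160) ≈ 12.649111
SE = 21.0 / 12.649111 ≈ 1.660196

1.6602


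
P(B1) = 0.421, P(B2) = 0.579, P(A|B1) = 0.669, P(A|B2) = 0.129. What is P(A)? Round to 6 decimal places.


P(A) = P(A|B1)*P(B1) + P(A|B2)*P(B2)
P(A|B1)*P(B1) = 0.669 * 0.421 = 0.281649
P(A|B2)*P(B2) = 0.129 * 0.579 = 0.074691
P(A) = 0.281649 + 0.074691 = 0.35634

0.356340


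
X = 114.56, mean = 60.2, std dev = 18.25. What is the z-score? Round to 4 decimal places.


z = (X - mu) / sigma
X - mu = 114.56 - 60.2 = 54.36
z = 54.36 / 18.25 = 5436/1825 ≈ 2.978630

2.9786


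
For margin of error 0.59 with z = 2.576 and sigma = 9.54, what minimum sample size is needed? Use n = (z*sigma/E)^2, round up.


z*sigma/E = 2.576 * 9.54 / 0.59 = 307188/7375 ≈ 41.652610
(z*sigma/E)^2 ≈ 1734.939934
round up: n = 1735

1735


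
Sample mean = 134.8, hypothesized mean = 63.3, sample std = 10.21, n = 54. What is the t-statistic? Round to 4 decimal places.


t = (xbar - mu0) / (s/sqrt(n))
xbar - mu0 = 134.8 - 63.3 = 71.5
sqrt(54) ≈ 7.34846923
s/sqrt(n) = 10.21 / 7.34846923 ≈ 1.38940502
t = 71.5 / 1.38940502 ≈ 51.460877

51.4609


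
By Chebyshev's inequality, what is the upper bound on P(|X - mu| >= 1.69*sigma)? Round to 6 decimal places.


P <= 1/k^2
k^2 = 1.69^2 = 2.8561
1/k^2 = 1 / 2.8561 ≈ 0.35012780

0.350128


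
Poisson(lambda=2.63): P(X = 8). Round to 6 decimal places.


P = e^(-lam) * lam^k / k!
e^(-2.63) ≈ 0.07207846
lam^k = 2.63^8 ≈ 2289.001029
k! = 8! = 40320
P = 0.07207846 * 2289.001029 / 40320 ≈ 0.004092

0.004092


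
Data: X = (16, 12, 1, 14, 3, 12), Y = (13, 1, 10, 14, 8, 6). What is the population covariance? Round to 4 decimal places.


Cov = (1/n)*sum((xi-xbar)(yi-ybar))
n = 6, xbar = 58/6 = 29/3 ≈ 9.666667, ybar = 52/6 = 26/3 ≈ 8.666667
sum((xi-xbar)(yi-ybar)) = 58/3 ≈ 19.333333
Cov = 19.333333 / 6 = 29/9 ≈ 3.222222

3.2222


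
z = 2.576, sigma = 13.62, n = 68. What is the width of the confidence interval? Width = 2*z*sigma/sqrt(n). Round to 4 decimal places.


width = 2*z*sigma/sqrt(n)
2*z*sigma = 2 * 2.576 * 13.62 = 70.17024
sqrt(68) ≈ 8.246211
width = 70.17024 / 8.246211 ≈ 8.509392

8.5094


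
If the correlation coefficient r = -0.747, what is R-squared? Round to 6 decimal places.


R^2 = r^2 = (-0.747)^2 = 0.558009

0.558009


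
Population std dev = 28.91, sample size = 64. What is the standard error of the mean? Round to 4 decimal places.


SE = sigma / sqrt(n)
sqrt(64) = 8
SE = 28.91 / 8 = 3.61375

3.6138


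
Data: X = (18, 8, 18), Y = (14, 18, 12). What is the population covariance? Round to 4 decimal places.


Cov = (1/n)*sum((xi-xbar)(yi-ybar))
n = 3, xbar = 44/3 ≈ 14.666667, ybar = 44/3 ≈ 14.666667
sum((xi-xbar)(yi-ybar)) = -100/3 ≈ -33.333333
Cov = -33.333333 / 3 = -100/9 ≈ -11.111111

-11.1111


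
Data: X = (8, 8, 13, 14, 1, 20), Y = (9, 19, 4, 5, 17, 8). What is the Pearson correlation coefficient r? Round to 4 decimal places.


r = sum((xi-xbar)(yi-ybar)) / sqrt(sum((xi-xbar)^2) * sum((yi-ybar)^2))
n = 6, xbar = 64/6 = 32/3 ≈ 10.666667, ybar = 62/6 = 31/3 ≈ 10.333333
Sxy = sum((xi-xbar)(yi-ybar)) = -415/3 ≈ -138.333333
Sxx = sum((xi-xbar)^2) = 634/3 ≈ 211.333333
Syy = sum((yi-ybar)^2) = 586/3 ≈ 195.333333
sqrt(Sxx*Syy) ≈ 203.175895
r = Sxy / sqrt(Sxx*Syy) = -138.333333 / 203.175895 ≈ -0.680855

-0.6809


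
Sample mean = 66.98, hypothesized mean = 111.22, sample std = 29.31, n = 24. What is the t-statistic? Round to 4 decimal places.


t = (xbar - mu0) / (s/sqrt(n))
xbar - mu0 = 66.98 - 111.22 = -44.24
sqrt(24) ≈ 4.89897949
s/sqrt(n) = 29.31 / 4.89897949 ≈ 5.98287870
t = -44.24 / 5.98287870 ≈ -7.394434

-7.3944


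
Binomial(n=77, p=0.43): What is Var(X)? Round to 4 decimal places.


Var = n*p*(1-p) = 77 * 0.43 * 0.57 = 18.8727

18.8727


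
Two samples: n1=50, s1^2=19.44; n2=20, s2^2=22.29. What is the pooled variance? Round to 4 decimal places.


sp^2 = ((n1-1)*s1^2 + (n2-1)*s2^2)/(n1+n2-2)
(n1-1)*s1^2 = 49 * 19.44 = 952.56
(n2-1)*s2^2 = 19 * 22.29 = 423.51
numerator = 952.56 + 423.51 = 1376.07
n1+n2-2 = 68
sp^2 = 1376.07 / 68 = 137607/6800 ≈ 20.236324

20.2363


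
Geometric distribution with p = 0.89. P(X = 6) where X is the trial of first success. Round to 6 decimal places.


P = (1-p)^(k-1) * p
(1-p)^(k-1) = 0.11^5 = 0.0000161051
P = 0.0000161051 * 0.89 ≈ 0.00001433354

0.000014


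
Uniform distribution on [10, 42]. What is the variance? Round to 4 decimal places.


Var = (b-a)^2 / 12
(b-a)^2 = (42 - 10)^2 = 1024
Var = 1024/12 ≈ 85.333333

85.3333


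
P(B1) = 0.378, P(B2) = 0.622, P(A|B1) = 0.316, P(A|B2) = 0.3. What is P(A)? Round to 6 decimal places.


P(A) = P(A|B1)*P(B1) + P(A|B2)*P(B2)
P(A|B1)*P(B1) = 0.316 * 0.378 = 0.119448
P(A|B2)*P(B2) = 0.3 * 0.622 = 0.1866
P(A) = 0.119448 + 0.1866 = 0.306048

0.306048


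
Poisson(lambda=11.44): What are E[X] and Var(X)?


E[X] = Var(X) = lambda = 11.44

11.44, 11.44


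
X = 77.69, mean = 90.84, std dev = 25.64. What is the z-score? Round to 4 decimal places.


z = (X - mu) / sigma
X - mu = 77.69 - 90.84 = -13.15
z = -13.15 / 25.64 = -1315/2564 ≈ -0.512871

-0.5129


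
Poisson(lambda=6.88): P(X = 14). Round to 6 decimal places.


P = e^(-lam) * lam^k / k!
e^(-6.88) ≈ 0.001028144
lam^k = 6.88^14 ≈ 532400108485.116969
k! = 14! = 87178291200
P = 0.001028144 * 532400108485.116969 / 87178291200 ≈ 0.006279

0.006279


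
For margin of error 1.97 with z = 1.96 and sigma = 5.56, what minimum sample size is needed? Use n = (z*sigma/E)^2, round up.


z*sigma/E = 1.96 * 5.56 / 1.97 = 27244/4925 ≈ 5.531777
(z*sigma/E)^2 ≈ 30.600553
round up: n = 31

31


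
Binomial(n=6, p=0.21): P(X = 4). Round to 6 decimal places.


P = C(n,k) * p^k * (1-p)^(n-k)
C(6,4) = 15
p^k = 0.21^4 = 0.00194481
(1-p)^(n-k) = 0.79^2 = 0.6241
P = 15 * 0.00194481 * 0.6241 ≈ 0.018206

0.018206


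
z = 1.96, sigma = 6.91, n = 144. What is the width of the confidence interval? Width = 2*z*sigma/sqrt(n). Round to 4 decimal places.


width = 2*z*sigma/sqrt(n)
2*z*sigma = 2 * 1.96 * 6.91 = 27.0872
sqrt(144) = 12
width = 27.0872 / 12 ≈ 2.257267

2.2573


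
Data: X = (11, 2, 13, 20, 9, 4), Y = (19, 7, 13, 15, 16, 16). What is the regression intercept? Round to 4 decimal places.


a = ybar - b*xbar, where b = sum((xi-xbar)(yi-ybar)) / sum((xi-xbar)^2)
n = 6, xbar = 59/6 ≈ 9.833333, ybar = 86/6 = 43/3 ≈ 14.333333
Sxy = sum((xi-xbar)(yi-ybar)) = 163/3 ≈ 54.333333
Sxx = sum((xi-xbar)^2) = 1265/6 ≈ 210.833333
b = Sxy / Sxx = 326/1265 ≈ 0.257708
a = 14.333333 - 0.257708 * 9.833333 = 14926/1265 ≈ 11.799209

11.7992


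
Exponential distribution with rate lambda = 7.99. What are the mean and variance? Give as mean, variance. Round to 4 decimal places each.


mean = 1/lam, var = 1/lam^2
mean = 1 / 7.99 = 100/799 ≈ 0.125156
lam^2 = 7.99^2 = 63.8401
var = 1 / 63.8401 ≈ 0.015664

0.1252, 0.0157


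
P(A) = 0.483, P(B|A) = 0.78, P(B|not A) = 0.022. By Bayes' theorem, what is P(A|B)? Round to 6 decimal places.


P(A|B) = P(B|A)*P(A) / P(B), P(B) = P(B|A)*P(A) + P(B|not A)*P(not A)
P(B|A)*P(A) = 0.78 * 0.483 = 0.37674
P(B|not A)*P(not A) = 0.022 * 0.517 = 0.011374
P(B) = 0.37674 + 0.011374 = 0.388114
P(A|B) = 0.37674 / 0.388114 ≈ 0.97069418

0.970694


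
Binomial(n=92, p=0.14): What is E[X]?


E[X] = n*p = 92 * 0.14 = 12.88

12.88


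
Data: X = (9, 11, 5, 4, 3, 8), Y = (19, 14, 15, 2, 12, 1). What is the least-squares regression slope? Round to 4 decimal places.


b = sum((xi-xbar)(yi-ybar)) / sum((xi-xbar)^2)
n = 6, xbar = 40/6 = 20/3 ≈ 6.666667, ybar = 63/6 = 10.5
Sxy = sum((xi-xbar)(yi-ybar)) = 32
Sxx = sum((xi-xbar)^2) = 148/3 ≈ 49.333333
b = Sxy / Sxx = 24/37 ≈ 0.648649

0.6486


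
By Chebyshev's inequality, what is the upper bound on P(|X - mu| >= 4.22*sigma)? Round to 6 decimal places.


P <= 1/k^2
k^2 = 4.22^2 = 17.8084
1/k^2 = 1 / 17.8084 ≈ 0.05615328

0.056153


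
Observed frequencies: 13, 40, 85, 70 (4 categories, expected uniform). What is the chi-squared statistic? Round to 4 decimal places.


chi2 = sum((O-E)^2/E), E = total/4
total = 208, E = 208/4 = 52
(13 - 52)^2 / 52 = 1521 / 52 = 29.25
(40 - 52)^2 / 52 = 144 / 52 = 36/13 ≈ 2.769231
(85 - 52)^2 / 52 = 1089 / 52 = 1089/52 ≈ 20.942308
(70 - 52)^2 / 52 = 324 / 52 = 81/13 ≈ 6.230769
chi2 = 1539/26 ≈ 59.192308

59.1923


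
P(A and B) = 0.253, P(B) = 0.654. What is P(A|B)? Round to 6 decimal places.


P(A|B) = P(A and B) / P(B) = 0.253 / 0.654 = 253/654 ≈ 0.38685015

0.386850


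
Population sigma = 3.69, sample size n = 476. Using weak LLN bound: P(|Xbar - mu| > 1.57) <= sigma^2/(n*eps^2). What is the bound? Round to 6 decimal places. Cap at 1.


bound = min(1, sigma^2/(n*eps^2))
sigma^2 = 3.69^2 = 13.6161
n*eps^2 = 476 * 1.57^2 = 476 * 2.4649 = 1173.2924
sigma^2/(n*eps^2) = 13.6161 / 1173.2924 ≈ 0.01160504

0.011605


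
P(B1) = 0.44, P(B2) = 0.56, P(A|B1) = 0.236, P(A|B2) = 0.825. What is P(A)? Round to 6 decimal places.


P(A) = P(A|B1)*P(B1) + P(A|B2)*P(B2)
P(A|B1)*P(B1) = 0.236 * 0.44 = 0.10384
P(A|B2)*P(B2) = 0.825 * 0.56 = 0.462
P(A) = 0.10384 + 0.462 = 0.56584

0.565840


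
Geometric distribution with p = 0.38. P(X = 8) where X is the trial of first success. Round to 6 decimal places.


P = (1-p)^(k-1) * p
(1-p)^(k-1) = 0.62^7 ≈ 0.03521615
P = 0.03521615 * 0.38 ≈ 0.01338214

0.013382


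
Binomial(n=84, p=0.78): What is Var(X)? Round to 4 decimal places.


Var = n*p*(1-p) = 84 * 0.78 * 0.22 = 14.4144

14.4144


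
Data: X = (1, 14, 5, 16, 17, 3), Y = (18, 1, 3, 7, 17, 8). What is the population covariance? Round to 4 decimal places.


Cov = (1/n)*sum((xi-xbar)(yi-ybar))
n = 6, xbar = 56/6 = 28/3 ≈ 9.333333, ybar = 54/6 = 9
sum((xi-xbar)(yi-ybar)) = -32
Cov = -32 / 6 = -16/3 ≈ -5.333333

-5.3333


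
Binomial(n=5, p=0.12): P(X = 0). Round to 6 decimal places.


P = C(n,k) * p^k * (1-p)^(n-k)
C(5,0) = 1
p^k = 0.12^0 = 1
(1-p)^(n-k) = 0.88^5 ≈ 0.5277319
P = 1 * 1 * 0.5277319 ≈ 0.527732

0.527732


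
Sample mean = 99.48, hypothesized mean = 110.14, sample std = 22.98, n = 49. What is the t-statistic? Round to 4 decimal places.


t = (xbar - mu0) / (s/sqrt(n))
xbar - mu0 = 99.48 - 110.14 = -10.66
sqrt(49) = 7
s/sqrt(n) = 22.98 / 7 = 1149/350 ≈ 3.28285714
t = -10.66 / 3.28285714 = -3731/1149 ≈ -3.247171

-3.2472


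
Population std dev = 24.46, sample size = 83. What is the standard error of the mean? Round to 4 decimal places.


SE = sigma / sqrt(n)
sqrt(83) ≈ 9.110434
SE = 24.46 / 9.110434 ≈ 2.684834

2.6848


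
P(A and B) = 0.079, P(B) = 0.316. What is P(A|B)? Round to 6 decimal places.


P(A|B) = P(A and B) / P(B) = 0.079 / 0.316 = 0.25

0.250000


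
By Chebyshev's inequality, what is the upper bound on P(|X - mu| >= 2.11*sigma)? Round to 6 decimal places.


P <= 1/k^2
k^2 = 2.11^2 = 4.4521
1/k^2 = 1 / 4.4521 ≈ 0.22461310

0.224613


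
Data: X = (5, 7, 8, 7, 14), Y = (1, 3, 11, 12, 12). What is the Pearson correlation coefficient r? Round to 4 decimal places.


r = sum((xi-xbar)(yi-ybar)) / sqrt(sum((xi-xbar)^2) * sum((yi-ybar)^2))
n = 5, xbar = 41/5 = 8.2, ybar = 39/5 = 7.8
Sxy = sum((xi-xbar)(yi-ybar)) = 46.2
Sxx = sum((xi-xbar)^2) = 46.8
Syy = sum((yi-ybar)^2) = 114.8
sqrt(Sxx*Syy) ≈ 73.298295
r = Sxy / sqrt(Sxx*Syy) = 46.2 / 73.298295 ≈ 0.630301

0.6303


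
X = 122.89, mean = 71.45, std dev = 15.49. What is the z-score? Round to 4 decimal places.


z = (X - mu) / sigma
X - mu = 122.89 - 71.45 = 51.44
z = 51.44 / 15.49 = 5144/1549 ≈ 3.320852

3.3209


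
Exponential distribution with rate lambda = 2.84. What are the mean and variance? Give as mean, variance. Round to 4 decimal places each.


mean = 1/lam, var = 1/lam^2
mean = 1 / 2.84 = 25/71 ≈ 0.352113
lam^2 = 2.84^2 = 8.0656
var = 1 / 8.0656 = 625/5041 ≈ 0.123983

0.3521, 0.1240


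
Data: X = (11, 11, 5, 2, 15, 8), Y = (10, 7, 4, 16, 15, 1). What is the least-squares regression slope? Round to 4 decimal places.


b = sum((xi-xbar)(yi-ybar)) / sum((xi-xbar)^2)
n = 6, xbar = 52/6 = 26/3 ≈ 8.666667, ybar = 53/6 ≈ 8.833333
Sxy = sum((xi-xbar)(yi-ybar)) = 38/3 ≈ 12.666667
Sxx = sum((xi-xbar)^2) = 328/3 ≈ 109.333333
b = Sxy / Sxx = 19/164 ≈ 0.115854

0.1159


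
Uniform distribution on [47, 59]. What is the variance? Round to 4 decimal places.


Var = (b-a)^2 / 12
(b-a)^2 = (59 - 47)^2 = 144
Var = 144/12 = 12

12.0000


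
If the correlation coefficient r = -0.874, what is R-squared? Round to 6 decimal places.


R^2 = r^2 = (-0.874)^2 = 0.763876

0.763876


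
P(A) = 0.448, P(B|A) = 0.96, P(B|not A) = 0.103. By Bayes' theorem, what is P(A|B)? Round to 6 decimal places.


P(A|B) = P(B|A)*P(A) / P(B), P(B) = P(B|A)*P(A) + P(B|not A)*P(not A)
P(B|A)*P(A) = 0.96 * 0.448 = 0.43008
P(B|not A)*P(not A) = 0.103 * 0.552 = 0.056856
P(B) = 0.43008 + 0.056856 = 0.486936
P(A|B) = 0.43008 / 0.486936 ≈ 0.88323722

0.883237


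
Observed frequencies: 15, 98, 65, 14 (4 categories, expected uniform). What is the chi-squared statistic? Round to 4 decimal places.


chi2 = sum((O-E)^2/E), E = total/4
total = 192, E = 192/4 = 48
(15 - 48)^2 / 48 = 1089 / 48 = 22.6875
(98 - 48)^2 / 48 = 2500 / 48 = 625/12 ≈ 52.083333
(65 - 48)^2 / 48 = 289 / 48 = 289/48 ≈ 6.020833
(14 - 48)^2 / 48 = 1156 / 48 = 289/12 ≈ 24.083333
chi2 = 104.875

104.8750


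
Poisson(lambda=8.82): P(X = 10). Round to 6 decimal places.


P = e^(-lam) * lam^k / k!
e^(-8.82) ≈ 0.0001477484
lam^k = 8.82^10 ≈ 2848956717.536784
k! = 10! = 3628800
P = 0.0001477484 * 2848956717.536784 / 3628800 ≈ 0.115997

0.115997


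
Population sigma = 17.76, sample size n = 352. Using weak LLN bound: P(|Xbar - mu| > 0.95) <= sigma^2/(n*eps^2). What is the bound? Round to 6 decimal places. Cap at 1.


bound = min(1, sigma^2/(n*eps^2))
sigma^2 = 17.76^2 = 315.4176
n*eps^2 = 352 * 0.95^2 = 352 * 0.9025 = 317.68
sigma^2/(n*eps^2) = 315.4176 / 317.68 ≈ 0.99287837

0.992878


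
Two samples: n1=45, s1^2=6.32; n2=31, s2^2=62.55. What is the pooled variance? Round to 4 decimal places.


sp^2 = ((n1-1)*s1^2 + (n2-1)*s2^2)/(n1+n2-2)
(n1-1)*s1^2 = 44 * 6.32 = 278.08
(n2-1)*s2^2 = 30 * 62.55 = 1876.5
numerator = 278.08 + 1876.5 = 2154.58
n1+n2-2 = 74
sp^2 = 2154.58 / 74 = 107729/3700 ≈ 29.115946

29.1159


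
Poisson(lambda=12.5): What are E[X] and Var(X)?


E[X] = Var(X) = lambda = 12.5

12.5, 12.5


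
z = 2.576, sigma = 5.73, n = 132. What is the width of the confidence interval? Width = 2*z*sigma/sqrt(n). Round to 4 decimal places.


width = 2*z*sigma/sqrt(n)
2*z*sigma = 2 * 2.576 * 5.73 = 29.52096
sqrt(132) ≈ 11.489125
width = 29.52096 / 11.489125 ≈ 2.569470

2.5695


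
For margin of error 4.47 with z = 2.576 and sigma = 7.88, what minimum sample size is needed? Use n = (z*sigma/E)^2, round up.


z*sigma/E = 2.576 * 7.88 / 4.47 ≈ 4.541136
(z*sigma/E)^2 ≈ 20.621920
round up: n = 21

21


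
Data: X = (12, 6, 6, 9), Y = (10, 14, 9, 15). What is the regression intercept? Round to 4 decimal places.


a = ybar - b*xbar, where b = sum((xi-xbar)(yi-ybar)) / sum((xi-xbar)^2)
n = 4, xbar = 33/4 = 8.25, ybar = 48/4 = 12
Sxy = sum((xi-xbar)(yi-ybar)) = -3
Sxx = sum((xi-xbar)^2) = 24.75
b = Sxy / Sxx = -4/33 ≈ -0.121212
a = 12 - (-0.121212) * 8.25 = 13

13.0000


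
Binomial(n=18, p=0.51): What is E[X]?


E[X] = n*p = 18 * 0.51 = 9.18

9.18


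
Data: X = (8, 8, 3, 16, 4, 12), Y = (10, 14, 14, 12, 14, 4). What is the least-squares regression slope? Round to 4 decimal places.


b = sum((xi-xbar)(yi-ybar)) / sum((xi-xbar)^2)
n = 6, xbar = 51/6 = 8.5, ybar = 68/6 = 34/3 ≈ 11.333333
Sxy = sum((xi-xbar)(yi-ybar)) = -48
Sxx = sum((xi-xbar)^2) = 119.5
b = Sxy / Sxx = -96/239 ≈ -0.401674

-0.4017


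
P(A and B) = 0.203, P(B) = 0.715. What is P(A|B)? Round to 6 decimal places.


P(A|B) = P(A and B) / P(B) = 0.203 / 0.715 = 203/715 ≈ 0.28391608

0.283916


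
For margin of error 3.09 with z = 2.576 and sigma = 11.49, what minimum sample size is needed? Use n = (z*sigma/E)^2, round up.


z*sigma/E = 2.576 * 11.49 / 3.09 ≈ 9.578718
(z*sigma/E)^2 ≈ 91.751847
round up: n = 92

92


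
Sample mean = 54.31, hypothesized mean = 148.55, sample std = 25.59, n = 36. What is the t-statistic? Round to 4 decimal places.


t = (xbar - mu0) / (s/sqrt(n))
xbar - mu0 = 54.31 - 148.55 = -94.24
sqrt(36) = 6
s/sqrt(n) = 25.59 / 6 = 4.265
t = -94.24 / 4.265 = -18848/853 ≈ -22.096131

-22.0961
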